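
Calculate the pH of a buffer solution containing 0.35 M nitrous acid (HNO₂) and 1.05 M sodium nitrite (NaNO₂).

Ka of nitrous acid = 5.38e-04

pKa = -log(5.38e-04) = 3.27. pH = pKa + log([A⁻]/[HA]) = 3.27 + log(1.05/0.35)

pH = 3.75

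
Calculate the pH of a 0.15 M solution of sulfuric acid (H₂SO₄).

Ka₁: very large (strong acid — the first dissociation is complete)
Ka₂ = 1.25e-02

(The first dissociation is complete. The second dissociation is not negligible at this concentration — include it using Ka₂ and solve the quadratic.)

First dissociation is complete: [H⁺]₀ = [HSO₄⁻]₀ = C = 0.15 M. Second dissociation HSO₄⁻ ⇌ H⁺ + SO₄²⁻: let x = [SO₄²⁻]. Ka₂ = (C + x)·x / (C − x) = 1.25e-02 → x² + (C + Ka₂)·x − Ka₂·C = 0 → x² + 0.16250·x − 1.875e-03 = 0. x = (−0.16250 + √(0.16250² + 4 × 1.875e-03)) / 2 = 1.0818e-02 M. [H⁺] = C + x = 0.15 + 1.0818e-02 = 1.6082e-01 M. pH = -log(1.6082e-01) = 0.79.

pH = 0.79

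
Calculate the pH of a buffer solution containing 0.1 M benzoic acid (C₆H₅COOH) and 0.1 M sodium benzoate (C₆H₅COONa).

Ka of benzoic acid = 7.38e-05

pKa = -log(7.38e-05) = 4.13. pH = pKa + log([A⁻]/[HA]) = 4.13 + log(0.1/0.1)

pH = 4.13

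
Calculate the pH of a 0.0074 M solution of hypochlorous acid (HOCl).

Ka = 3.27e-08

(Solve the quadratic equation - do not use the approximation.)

x² + Ka×x - Ka×C = 0. Using quadratic formula: [H⁺] = 1.5539e-05

pH = 4.81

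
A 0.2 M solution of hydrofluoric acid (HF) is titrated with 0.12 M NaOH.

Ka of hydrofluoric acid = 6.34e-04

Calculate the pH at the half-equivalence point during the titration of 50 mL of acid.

At half-equivalence [HA] = [A⁻], so Henderson-Hasselbalch gives pH = pKa = -log(6.34e-04) = 3.20.

pH = pKa = 3.20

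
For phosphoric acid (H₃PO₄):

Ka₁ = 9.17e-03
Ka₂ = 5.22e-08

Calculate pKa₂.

pKa₂ = -log(Ka₂) = -log(5.22e-08) = 7.28.

pK_{a2} = 7.28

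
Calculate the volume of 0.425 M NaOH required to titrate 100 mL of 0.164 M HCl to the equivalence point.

At equivalence: moles acid = moles base. moles HCl = 0.164 × 100/1000 = 0.0164 mol. V_base = moles / 0.425 × 1000 = 38.6 mL.

V_{base} = 38.6 mL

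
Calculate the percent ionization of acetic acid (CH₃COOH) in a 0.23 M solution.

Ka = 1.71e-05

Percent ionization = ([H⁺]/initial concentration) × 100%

Using Ka equilibrium: x² + Ka×x - Ka×C = 0. Solving: [H⁺] = 1.9746e-03. Percent = (1.9746e-03/0.23) × 100

Percent ionization = 0.859%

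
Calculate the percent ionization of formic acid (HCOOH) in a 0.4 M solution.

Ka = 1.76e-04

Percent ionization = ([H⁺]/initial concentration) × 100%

Using Ka equilibrium: x² + Ka×x - Ka×C = 0. Solving: [H⁺] = 8.3029e-03. Percent = (8.3029e-03/0.4) × 100

Percent ionization = 2.08%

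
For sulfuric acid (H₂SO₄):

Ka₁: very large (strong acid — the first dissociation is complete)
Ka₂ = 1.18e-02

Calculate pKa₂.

pKa₂ = -log(Ka₂) = -log(1.18e-02) = 1.93.

pK_{a2} = 1.93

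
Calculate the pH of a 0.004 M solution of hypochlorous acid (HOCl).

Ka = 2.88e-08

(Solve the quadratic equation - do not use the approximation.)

x² + Ka×x - Ka×C = 0. Using quadratic formula: [H⁺] = 1.0719e-05

pH = 4.97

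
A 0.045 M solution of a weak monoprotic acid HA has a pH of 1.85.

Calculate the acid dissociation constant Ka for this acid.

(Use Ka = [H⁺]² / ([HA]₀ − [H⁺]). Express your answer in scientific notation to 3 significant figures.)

[H⁺] = 10^(−pH) = 10^(−1.85) = 1.413e-02 M. For HA ⇌ H⁺ + A⁻, Ka = [H⁺][A⁻]/[HA] = [H⁺]² / ([HA]₀ − [H⁺]) = (1.413e-02)² / (0.045 − 1.413e-02) = 6.46e-03.

K_a = 6.46e-03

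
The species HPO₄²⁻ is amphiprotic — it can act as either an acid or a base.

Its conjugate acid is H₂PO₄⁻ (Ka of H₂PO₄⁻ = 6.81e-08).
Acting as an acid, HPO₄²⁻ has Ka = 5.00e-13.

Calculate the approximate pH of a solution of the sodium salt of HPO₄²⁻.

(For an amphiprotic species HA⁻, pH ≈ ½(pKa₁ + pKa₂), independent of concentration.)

pKa₁ = -log(6.81e-08) = 7.17; pKa₂ = -log(5.00e-13) = 12.30. For an amphiprotic species, pH ≈ ½(pKa₁ + pKa₂) = ½(7.17 + 12.30) = 9.73.

pH = 9.73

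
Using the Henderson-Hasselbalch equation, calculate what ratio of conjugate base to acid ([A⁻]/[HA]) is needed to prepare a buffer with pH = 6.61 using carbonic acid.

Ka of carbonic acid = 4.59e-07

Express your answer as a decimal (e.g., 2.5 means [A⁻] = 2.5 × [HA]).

pKa = -log(4.59e-07) = 6.3382. pH = pKa + log([A⁻]/[HA]), so log([A⁻]/[HA]) = pH − pKa = 6.61 − 6.3382 = 0.2718. [A⁻]/[HA] = 10^(0.2718) = 1.87

[A⁻]/[HA] = 1.87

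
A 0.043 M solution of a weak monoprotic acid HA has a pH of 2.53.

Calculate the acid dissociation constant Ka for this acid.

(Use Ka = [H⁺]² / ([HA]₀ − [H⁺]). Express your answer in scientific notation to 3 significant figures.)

[H⁺] = 10^(−pH) = 10^(−2.53) = 2.951e-03 M. For HA ⇌ H⁺ + A⁻, Ka = [H⁺][A⁻]/[HA] = [H⁺]² / ([HA]₀ − [H⁺]) = (2.951e-03)² / (0.043 − 2.951e-03) = 2.17e-04.

K_a = 2.17e-04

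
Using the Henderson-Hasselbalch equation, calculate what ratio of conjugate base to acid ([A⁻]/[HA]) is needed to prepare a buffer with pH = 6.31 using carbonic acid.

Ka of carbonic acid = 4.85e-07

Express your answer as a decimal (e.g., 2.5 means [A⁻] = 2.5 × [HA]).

pKa = -log(4.85e-07) = 6.3143. pH = pKa + log([A⁻]/[HA]), so log([A⁻]/[HA]) = pH − pKa = 6.31 − 6.3143 = -0.0043. [A⁻]/[HA] = 10^(-0.0043) = 0.990

[A⁻]/[HA] = 0.990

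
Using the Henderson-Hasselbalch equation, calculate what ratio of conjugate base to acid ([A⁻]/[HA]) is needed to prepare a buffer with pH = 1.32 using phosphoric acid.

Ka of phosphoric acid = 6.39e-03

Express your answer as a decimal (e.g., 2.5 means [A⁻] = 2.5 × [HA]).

pKa = -log(6.39e-03) = 2.1945. pH = pKa + log([A⁻]/[HA]), so log([A⁻]/[HA]) = pH − pKa = 1.32 − 2.1945 = -0.8745. [A⁻]/[HA] = 10^(-0.8745) = 0.134

[A⁻]/[HA] = 0.134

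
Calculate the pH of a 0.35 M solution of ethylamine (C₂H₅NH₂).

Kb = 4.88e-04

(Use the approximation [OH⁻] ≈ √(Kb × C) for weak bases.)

[OH⁻] = √(Kb × C) = √(4.88e-04 × 0.35) = 1.3069e-02. pOH = 1.88, pH = 14 - pOH

pH = 12.12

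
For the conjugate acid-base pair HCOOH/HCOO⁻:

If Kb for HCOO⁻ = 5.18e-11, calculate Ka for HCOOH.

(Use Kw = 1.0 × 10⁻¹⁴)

For a conjugate pair Ka × Kb = Kw, so Ka = Kw/Kb = 1.0 × 10⁻¹⁴ / 5.18e-11 = 1.93e-04.

K_a = 1.93e-04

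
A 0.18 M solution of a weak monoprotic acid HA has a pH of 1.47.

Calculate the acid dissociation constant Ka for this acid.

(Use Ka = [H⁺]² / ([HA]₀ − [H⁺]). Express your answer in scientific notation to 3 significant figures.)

[H⁺] = 10^(−pH) = 10^(−1.47) = 3.388e-02 M. For HA ⇌ H⁺ + A⁻, Ka = [H⁺][A⁻]/[HA] = [H⁺]² / ([HA]₀ − [H⁺]) = (3.388e-02)² / (0.18 − 3.388e-02) = 7.86e-03.

K_a = 7.86e-03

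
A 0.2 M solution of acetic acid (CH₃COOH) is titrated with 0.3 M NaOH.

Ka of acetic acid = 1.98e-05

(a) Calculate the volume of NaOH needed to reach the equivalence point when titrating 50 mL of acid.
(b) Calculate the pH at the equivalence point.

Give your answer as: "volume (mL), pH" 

moles acid = 0.2 × 50/1000 = 0.01 mol; V_base = moles/0.3 × 1000 = 33.3 mL. At equivalence only the conjugate base is present: [A⁻] = 0.01/0.083 = 1.2000e-01 M. Kb = Kw/Ka = 5.05e-10; [OH⁻] = √(Kb × [A⁻]) = 7.7850e-06; pOH = 5.11; pH = 14 - pOH = 8.89.

V = 33.3 mL, pH = 8.89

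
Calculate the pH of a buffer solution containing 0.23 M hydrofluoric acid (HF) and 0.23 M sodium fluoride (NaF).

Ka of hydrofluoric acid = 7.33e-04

pKa = -log(7.33e-04) = 3.13. pH = pKa + log([A⁻]/[HA]) = 3.13 + log(0.23/0.23)

pH = 3.13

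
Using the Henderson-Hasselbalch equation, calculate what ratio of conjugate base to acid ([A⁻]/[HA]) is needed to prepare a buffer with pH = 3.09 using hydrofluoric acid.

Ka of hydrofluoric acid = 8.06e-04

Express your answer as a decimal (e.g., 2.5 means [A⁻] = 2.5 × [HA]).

pKa = -log(8.06e-04) = 3.0937. pH = pKa + log([A⁻]/[HA]), so log([A⁻]/[HA]) = pH − pKa = 3.09 − 3.0937 = -0.0037. [A⁻]/[HA] = 10^(-0.0037) = 0.992

[A⁻]/[HA] = 0.992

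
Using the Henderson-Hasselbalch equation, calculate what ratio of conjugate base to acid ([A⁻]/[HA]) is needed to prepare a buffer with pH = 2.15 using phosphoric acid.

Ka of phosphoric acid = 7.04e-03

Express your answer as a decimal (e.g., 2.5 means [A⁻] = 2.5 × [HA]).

pKa = -log(7.04e-03) = 2.1524. pH = pKa + log([A⁻]/[HA]), so log([A⁻]/[HA]) = pH − pKa = 2.15 − 2.1524 = -0.0024. [A⁻]/[HA] = 10^(-0.0024) = 0.994

[A⁻]/[HA] = 0.994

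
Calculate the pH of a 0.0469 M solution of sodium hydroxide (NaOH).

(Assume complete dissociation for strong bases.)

[OH⁻] = 0.0469 M for strong base. pOH = -log[OH⁻] = 1.33, pH = 14 - pOH

pH = 12.67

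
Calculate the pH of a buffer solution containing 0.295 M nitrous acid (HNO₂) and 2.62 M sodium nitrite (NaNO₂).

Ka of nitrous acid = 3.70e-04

pKa = -log(3.70e-04) = 3.43. pH = pKa + log([A⁻]/[HA]) = 3.43 + log(2.62/0.295)

pH = 4.38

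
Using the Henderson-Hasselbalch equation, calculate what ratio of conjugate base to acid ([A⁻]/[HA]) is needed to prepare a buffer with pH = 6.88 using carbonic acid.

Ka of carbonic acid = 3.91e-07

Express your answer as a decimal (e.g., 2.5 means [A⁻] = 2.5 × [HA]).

pKa = -log(3.91e-07) = 6.4078. pH = pKa + log([A⁻]/[HA]), so log([A⁻]/[HA]) = pH − pKa = 6.88 − 6.4078 = 0.4722. [A⁻]/[HA] = 10^(0.4722) = 2.97

[A⁻]/[HA] = 2.97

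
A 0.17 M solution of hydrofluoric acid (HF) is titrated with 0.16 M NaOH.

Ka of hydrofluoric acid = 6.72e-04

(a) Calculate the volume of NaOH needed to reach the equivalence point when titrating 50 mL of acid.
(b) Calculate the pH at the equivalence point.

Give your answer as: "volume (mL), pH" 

moles acid = 0.17 × 50/1000 = 0.0085 mol; V_base = moles/0.16 × 1000 = 53.1 mL. At equivalence only the conjugate base is present: [A⁻] = 0.0085/0.103 = 8.2424e-02 M. Kb = Kw/Ka = 1.49e-11; [OH⁻] = √(Kb × [A⁻]) = 1.1075e-06; pOH = 5.96; pH = 14 - pOH = 8.04.

V = 53.1 mL, pH = 8.04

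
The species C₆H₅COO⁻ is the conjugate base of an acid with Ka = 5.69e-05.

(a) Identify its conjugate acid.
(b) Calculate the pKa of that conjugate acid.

(a) The conjugate acid is formed by adding one H⁺ to C₆H₅COO⁻, giving C₆H₅COOH. (b) pKa = -log(Ka) = -log(5.69e-05) = 4.24.

Conjugate acid: C₆H₅COOH; pK_a = 4.24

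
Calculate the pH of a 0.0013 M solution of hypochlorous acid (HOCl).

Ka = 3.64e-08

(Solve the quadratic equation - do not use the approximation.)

x² + Ka×x - Ka×C = 0. Using quadratic formula: [H⁺] = 6.8608e-06

pH = 5.16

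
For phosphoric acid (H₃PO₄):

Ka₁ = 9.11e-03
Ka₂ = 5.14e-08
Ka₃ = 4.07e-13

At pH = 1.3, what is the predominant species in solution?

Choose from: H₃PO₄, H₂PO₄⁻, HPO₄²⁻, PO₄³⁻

pKa₁ = 2.04, pKa₂ = 7.29, pKa₃ = 12.39. For a polyprotic acid the predominant species crosses at each pKa: below pKa_n the protonated form dominates, above it the deprotonated form does. At pH = 1.3, the predominant species is H₃PO₄.

H₃PO₄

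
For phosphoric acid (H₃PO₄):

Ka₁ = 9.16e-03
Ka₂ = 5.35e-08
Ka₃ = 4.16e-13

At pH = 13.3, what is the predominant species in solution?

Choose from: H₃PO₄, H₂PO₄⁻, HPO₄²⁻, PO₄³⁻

pKa₁ = 2.04, pKa₂ = 7.27, pKa₃ = 12.38. For a polyprotic acid the predominant species crosses at each pKa: below pKa_n the protonated form dominates, above it the deprotonated form does. At pH = 13.3, the predominant species is PO₄³⁻.

PO₄³⁻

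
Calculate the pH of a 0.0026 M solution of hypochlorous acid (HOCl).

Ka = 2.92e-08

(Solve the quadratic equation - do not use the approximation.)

x² + Ka×x - Ka×C = 0. Using quadratic formula: [H⁺] = 8.6986e-06

pH = 5.06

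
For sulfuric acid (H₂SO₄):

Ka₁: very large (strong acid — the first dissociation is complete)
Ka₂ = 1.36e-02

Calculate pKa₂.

pKa₂ = -log(Ka₂) = -log(1.36e-02) = 1.87.

pK_{a2} = 1.87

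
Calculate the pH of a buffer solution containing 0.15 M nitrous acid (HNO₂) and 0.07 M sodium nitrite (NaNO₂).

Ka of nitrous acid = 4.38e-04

pKa = -log(4.38e-04) = 3.36. pH = pKa + log([A⁻]/[HA]) = 3.36 + log(0.07/0.15)

pH = 3.03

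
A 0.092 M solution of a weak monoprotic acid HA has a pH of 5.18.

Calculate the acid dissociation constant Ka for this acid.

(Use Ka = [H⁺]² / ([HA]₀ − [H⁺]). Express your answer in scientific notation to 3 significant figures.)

[H⁺] = 10^(−pH) = 10^(−5.18) = 6.607e-06 M. For HA ⇌ H⁺ + A⁻, Ka = [H⁺][A⁻]/[HA] = [H⁺]² / ([HA]₀ − [H⁺]) = (6.607e-06)² / (0.092 − 6.607e-06) = 4.75e-10.

K_a = 4.75e-10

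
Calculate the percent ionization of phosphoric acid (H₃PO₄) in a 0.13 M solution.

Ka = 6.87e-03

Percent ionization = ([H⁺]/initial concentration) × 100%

Using Ka equilibrium: x² + Ka×x - Ka×C = 0. Solving: [H⁺] = 2.6647e-02. Percent = (2.6647e-02/0.13) × 100

Percent ionization = 20.5%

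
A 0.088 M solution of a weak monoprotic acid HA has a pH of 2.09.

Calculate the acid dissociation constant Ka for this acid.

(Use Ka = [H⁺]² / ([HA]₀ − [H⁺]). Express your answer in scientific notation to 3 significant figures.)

[H⁺] = 10^(−pH) = 10^(−2.09) = 8.128e-03 M. For HA ⇌ H⁺ + A⁻, Ka = [H⁺][A⁻]/[HA] = [H⁺]² / ([HA]₀ − [H⁺]) = (8.128e-03)² / (0.088 − 8.128e-03) = 8.27e-04.

K_a = 8.27e-04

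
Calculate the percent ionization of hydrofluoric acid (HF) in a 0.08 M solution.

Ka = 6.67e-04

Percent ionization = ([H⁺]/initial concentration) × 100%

Using Ka equilibrium: x² + Ka×x - Ka×C = 0. Solving: [H⁺] = 6.9789e-03. Percent = (6.9789e-03/0.08) × 100

Percent ionization = 8.72%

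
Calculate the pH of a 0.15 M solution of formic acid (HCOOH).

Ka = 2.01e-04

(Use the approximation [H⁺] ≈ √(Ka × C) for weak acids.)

[H⁺] = √(Ka × C) = √(2.01e-04 × 0.15) = 5.4909e-03. pH = -log(5.4909e-03)

pH = 2.26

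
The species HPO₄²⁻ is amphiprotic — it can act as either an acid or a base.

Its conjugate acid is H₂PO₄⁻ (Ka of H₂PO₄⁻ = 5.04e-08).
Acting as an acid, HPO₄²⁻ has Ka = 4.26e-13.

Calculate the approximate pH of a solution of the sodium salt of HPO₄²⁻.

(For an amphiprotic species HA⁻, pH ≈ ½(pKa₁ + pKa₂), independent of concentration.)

pKa₁ = -log(5.04e-08) = 7.30; pKa₂ = -log(4.26e-13) = 12.37. For an amphiprotic species, pH ≈ ½(pKa₁ + pKa₂) = ½(7.30 + 12.37) = 9.83.

pH = 9.83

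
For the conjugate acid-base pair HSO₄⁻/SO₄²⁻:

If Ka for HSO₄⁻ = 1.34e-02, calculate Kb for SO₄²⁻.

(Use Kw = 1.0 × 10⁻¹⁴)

For a conjugate pair Ka × Kb = Kw, so Kb = Kw/Ka = 1.0 × 10⁻¹⁴ / 1.34e-02 = 7.46e-13.

K_b = 7.46e-13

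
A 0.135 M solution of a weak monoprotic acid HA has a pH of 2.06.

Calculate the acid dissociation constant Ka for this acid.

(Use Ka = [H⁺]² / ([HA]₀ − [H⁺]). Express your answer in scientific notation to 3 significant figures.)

[H⁺] = 10^(−pH) = 10^(−2.06) = 8.710e-03 M. For HA ⇌ H⁺ + A⁻, Ka = [H⁺][A⁻]/[HA] = [H⁺]² / ([HA]₀ − [H⁺]) = (8.710e-03)² / (0.135 − 8.710e-03) = 6.01e-04.

K_a = 6.01e-04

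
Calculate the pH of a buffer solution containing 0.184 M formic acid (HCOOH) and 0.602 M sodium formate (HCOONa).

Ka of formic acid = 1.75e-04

pKa = -log(1.75e-04) = 3.76. pH = pKa + log([A⁻]/[HA]) = 3.76 + log(0.602/0.184)

pH = 4.27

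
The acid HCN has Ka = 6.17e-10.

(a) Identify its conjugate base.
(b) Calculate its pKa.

(a) The conjugate base is formed by removing one H⁺ from HCN, giving CN⁻. (b) pKa = -log(Ka) = -log(6.17e-10) = 9.21.

Conjugate base: CN⁻; pK_a = 9.21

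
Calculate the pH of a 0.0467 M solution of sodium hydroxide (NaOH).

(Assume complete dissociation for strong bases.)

[OH⁻] = 0.0467 M for strong base. pOH = -log[OH⁻] = 1.33, pH = 14 - pOH

pH = 12.67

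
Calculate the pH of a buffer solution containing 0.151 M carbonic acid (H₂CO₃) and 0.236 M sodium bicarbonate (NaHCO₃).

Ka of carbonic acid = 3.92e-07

pKa = -log(3.92e-07) = 6.41. pH = pKa + log([A⁻]/[HA]) = 6.41 + log(0.236/0.151)

pH = 6.60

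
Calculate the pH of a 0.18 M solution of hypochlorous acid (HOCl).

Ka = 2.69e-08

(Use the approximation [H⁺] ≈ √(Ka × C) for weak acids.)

[H⁺] = √(Ka × C) = √(2.69e-08 × 0.18) = 6.9584e-05. pH = -log(6.9584e-05)

pH = 4.16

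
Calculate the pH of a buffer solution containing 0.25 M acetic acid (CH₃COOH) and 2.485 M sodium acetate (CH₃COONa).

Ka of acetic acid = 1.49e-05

pKa = -log(1.49e-05) = 4.83. pH = pKa + log([A⁻]/[HA]) = 4.83 + log(2.485/0.25)

pH = 5.82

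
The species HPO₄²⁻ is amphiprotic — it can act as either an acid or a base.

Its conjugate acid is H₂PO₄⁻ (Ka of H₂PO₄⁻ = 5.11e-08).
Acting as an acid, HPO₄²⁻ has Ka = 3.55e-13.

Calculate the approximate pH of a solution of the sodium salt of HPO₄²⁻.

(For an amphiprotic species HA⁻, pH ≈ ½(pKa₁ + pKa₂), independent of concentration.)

pKa₁ = -log(5.11e-08) = 7.29; pKa₂ = -log(3.55e-13) = 12.45. For an amphiprotic species, pH ≈ ½(pKa₁ + pKa₂) = ½(7.29 + 12.45) = 9.87.

pH = 9.87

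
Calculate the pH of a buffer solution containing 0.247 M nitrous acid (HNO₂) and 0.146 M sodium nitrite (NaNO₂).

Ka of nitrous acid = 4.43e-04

pKa = -log(4.43e-04) = 3.35. pH = pKa + log([A⁻]/[HA]) = 3.35 + log(0.146/0.247)

pH = 3.13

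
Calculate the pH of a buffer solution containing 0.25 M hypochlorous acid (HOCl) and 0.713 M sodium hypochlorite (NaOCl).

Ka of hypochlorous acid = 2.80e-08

pKa = -log(2.80e-08) = 7.55. pH = pKa + log([A⁻]/[HA]) = 7.55 + log(0.713/0.25)

pH = 8.01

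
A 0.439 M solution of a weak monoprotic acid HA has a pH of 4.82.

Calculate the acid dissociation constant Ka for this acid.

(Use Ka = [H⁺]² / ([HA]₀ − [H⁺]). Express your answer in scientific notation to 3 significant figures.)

[H⁺] = 10^(−pH) = 10^(−4.82) = 1.514e-05 M. For HA ⇌ H⁺ + A⁻, Ka = [H⁺][A⁻]/[HA] = [H⁺]² / ([HA]₀ − [H⁺]) = (1.514e-05)² / (0.439 − 1.514e-05) = 5.22e-10.

K_a = 5.22e-10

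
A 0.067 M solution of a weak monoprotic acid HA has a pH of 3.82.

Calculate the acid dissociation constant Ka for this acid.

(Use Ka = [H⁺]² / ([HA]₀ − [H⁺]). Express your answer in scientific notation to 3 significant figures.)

[H⁺] = 10^(−pH) = 10^(−3.82) = 1.514e-04 M. For HA ⇌ H⁺ + A⁻, Ka = [H⁺][A⁻]/[HA] = [H⁺]² / ([HA]₀ − [H⁺]) = (1.514e-04)² / (0.067 − 1.514e-04) = 3.43e-07.

K_a = 3.43e-07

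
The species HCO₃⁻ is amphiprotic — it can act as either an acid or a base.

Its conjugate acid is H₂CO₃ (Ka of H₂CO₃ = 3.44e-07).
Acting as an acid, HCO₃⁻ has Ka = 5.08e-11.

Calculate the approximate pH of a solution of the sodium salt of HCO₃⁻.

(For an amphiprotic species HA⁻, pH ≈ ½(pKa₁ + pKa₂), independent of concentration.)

pKa₁ = -log(3.44e-07) = 6.46; pKa₂ = -log(5.08e-11) = 10.29. For an amphiprotic species, pH ≈ ½(pKa₁ + pKa₂) = ½(6.46 + 10.29) = 8.38.

pH = 8.38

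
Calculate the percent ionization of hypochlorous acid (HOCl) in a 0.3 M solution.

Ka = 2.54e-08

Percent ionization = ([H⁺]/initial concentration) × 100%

Using Ka equilibrium: x² + Ka×x - Ka×C = 0. Solving: [H⁺] = 8.7280e-05. Percent = (8.7280e-05/0.3) × 100

Percent ionization = 0.0291%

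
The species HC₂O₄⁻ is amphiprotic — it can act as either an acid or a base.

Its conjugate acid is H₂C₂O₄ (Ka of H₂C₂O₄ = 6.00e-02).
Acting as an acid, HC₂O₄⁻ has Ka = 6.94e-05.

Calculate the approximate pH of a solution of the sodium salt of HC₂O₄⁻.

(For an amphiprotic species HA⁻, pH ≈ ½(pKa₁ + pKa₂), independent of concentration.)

pKa₁ = -log(6.00e-02) = 1.22; pKa₂ = -log(6.94e-05) = 4.16. For an amphiprotic species, pH ≈ ½(pKa₁ + pKa₂) = ½(1.22 + 4.16) = 2.69.

pH = 2.69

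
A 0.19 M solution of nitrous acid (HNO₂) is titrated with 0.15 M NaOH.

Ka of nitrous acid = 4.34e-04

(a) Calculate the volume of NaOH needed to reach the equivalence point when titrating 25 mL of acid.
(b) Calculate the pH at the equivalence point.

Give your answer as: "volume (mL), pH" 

moles acid = 0.19 × 25/1000 = 0.00475 mol; V_base = moles/0.15 × 1000 = 31.7 mL. At equivalence only the conjugate base is present: [A⁻] = 0.00475/0.057 = 8.3824e-02 M. Kb = Kw/Ka = 2.30e-11; [OH⁻] = √(Kb × [A⁻]) = 1.3898e-06; pOH = 5.86; pH = 14 - pOH = 8.14.

V = 31.7 mL, pH = 8.14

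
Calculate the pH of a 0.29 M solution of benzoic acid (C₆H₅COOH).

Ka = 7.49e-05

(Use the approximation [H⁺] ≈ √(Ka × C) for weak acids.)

[H⁺] = √(Ka × C) = √(7.49e-05 × 0.29) = 4.6606e-03. pH = -log(4.6606e-03)

pH = 2.33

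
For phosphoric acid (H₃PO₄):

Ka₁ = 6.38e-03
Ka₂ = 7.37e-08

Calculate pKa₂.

pKa₂ = -log(Ka₂) = -log(7.37e-08) = 7.13.

pK_{a2} = 7.13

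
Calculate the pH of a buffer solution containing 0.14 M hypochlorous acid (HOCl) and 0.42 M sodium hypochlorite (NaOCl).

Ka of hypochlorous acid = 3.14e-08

pKa = -log(3.14e-08) = 7.50. pH = pKa + log([A⁻]/[HA]) = 7.50 + log(0.42/0.14)

pH = 7.98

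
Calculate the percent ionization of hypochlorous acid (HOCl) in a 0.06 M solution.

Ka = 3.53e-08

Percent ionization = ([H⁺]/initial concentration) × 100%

Using Ka equilibrium: x² + Ka×x - Ka×C = 0. Solving: [H⁺] = 4.6004e-05. Percent = (4.6004e-05/0.06) × 100

Percent ionization = 0.0767%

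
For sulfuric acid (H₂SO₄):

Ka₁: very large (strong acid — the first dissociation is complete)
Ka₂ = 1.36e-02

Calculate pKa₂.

pKa₂ = -log(Ka₂) = -log(1.36e-02) = 1.87.

pK_{a2} = 1.87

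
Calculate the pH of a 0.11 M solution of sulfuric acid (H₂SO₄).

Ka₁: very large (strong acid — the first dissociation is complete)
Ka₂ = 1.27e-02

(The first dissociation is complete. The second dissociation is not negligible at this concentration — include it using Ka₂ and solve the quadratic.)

First dissociation is complete: [H⁺]₀ = [HSO₄⁻]₀ = C = 0.11 M. Second dissociation HSO₄⁻ ⇌ H⁺ + SO₄²⁻: let x = [SO₄²⁻]. Ka₂ = (C + x)·x / (C − x) = 1.27e-02 → x² + (C + Ka₂)·x − Ka₂·C = 0 → x² + 0.12270·x − 1.397e-03 = 0. x = (−0.12270 + √(0.12270² + 4 × 1.397e-03)) / 2 = 1.0489e-02 M. [H⁺] = C + x = 0.11 + 1.0489e-02 = 1.2049e-01 M. pH = -log(1.2049e-01) = 0.92.

pH = 0.92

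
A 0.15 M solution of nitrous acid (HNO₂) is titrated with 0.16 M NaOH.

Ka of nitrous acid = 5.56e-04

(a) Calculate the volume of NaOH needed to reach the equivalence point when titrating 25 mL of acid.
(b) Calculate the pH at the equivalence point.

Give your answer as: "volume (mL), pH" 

moles acid = 0.15 × 25/1000 = 0.00375 mol; V_base = moles/0.16 × 1000 = 23.4 mL. At equivalence only the conjugate base is present: [A⁻] = 0.00375/0.048 = 7.7419e-02 M. Kb = Kw/Ka = 1.80e-11; [OH⁻] = √(Kb × [A⁻]) = 1.1800e-06; pOH = 5.93; pH = 14 - pOH = 8.07.

V = 23.4 mL, pH = 8.07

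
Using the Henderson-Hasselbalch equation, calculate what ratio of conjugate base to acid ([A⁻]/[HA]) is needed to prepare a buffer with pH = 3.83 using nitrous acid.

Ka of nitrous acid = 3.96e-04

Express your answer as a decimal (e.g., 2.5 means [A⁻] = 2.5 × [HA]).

pKa = -log(3.96e-04) = 3.4023. pH = pKa + log([A⁻]/[HA]), so log([A⁻]/[HA]) = pH − pKa = 3.83 − 3.4023 = 0.4277. [A⁻]/[HA] = 10^(0.4277) = 2.68

[A⁻]/[HA] = 2.68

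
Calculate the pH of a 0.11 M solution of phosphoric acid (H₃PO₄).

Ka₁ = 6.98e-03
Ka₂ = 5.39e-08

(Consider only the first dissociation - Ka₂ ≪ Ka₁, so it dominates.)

First dissociation dominates. From Ka₁ = [H⁺][HA⁻]/[H₂A], x² + Ka₁·x − Ka₁·C = 0 with C = 0.11 M and Ka₁ = 6.98e-03. Solving: [H⁺] = (−Ka₁ + √(Ka₁² + 4·Ka₁·C)) / 2 = 2.4438e-02 M. pH = -log(2.4438e-02) = 1.61.

pH = 1.61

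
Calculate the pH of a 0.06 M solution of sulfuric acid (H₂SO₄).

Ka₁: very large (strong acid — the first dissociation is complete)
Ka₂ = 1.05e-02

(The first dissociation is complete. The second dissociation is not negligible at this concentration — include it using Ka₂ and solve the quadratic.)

First dissociation is complete: [H⁺]₀ = [HSO₄⁻]₀ = C = 0.06 M. Second dissociation HSO₄⁻ ⇌ H⁺ + SO₄²⁻: let x = [SO₄²⁻]. Ka₂ = (C + x)·x / (C − x) = 1.05e-02 → x² + (C + Ka₂)·x − Ka₂·C = 0 → x² + 0.07050·x − 6.300e-04 = 0. x = (−0.07050 + √(0.07050² + 4 × 6.300e-04)) / 2 = 8.0231e-03 M. [H⁺] = C + x = 0.06 + 8.0231e-03 = 6.8023e-02 M. pH = -log(6.8023e-02) = 1.17.

pH = 1.17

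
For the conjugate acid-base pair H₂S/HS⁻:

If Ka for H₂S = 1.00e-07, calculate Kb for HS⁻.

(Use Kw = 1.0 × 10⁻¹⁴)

For a conjugate pair Ka × Kb = Kw, so Kb = Kw/Ka = 1.0 × 10⁻¹⁴ / 1.00e-07 = 1.00e-07.

K_b = 1.00e-07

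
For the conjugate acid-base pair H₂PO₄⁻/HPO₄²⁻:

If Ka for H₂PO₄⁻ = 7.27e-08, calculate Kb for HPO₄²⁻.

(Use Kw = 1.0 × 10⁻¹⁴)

For a conjugate pair Ka × Kb = Kw, so Kb = Kw/Ka = 1.0 × 10⁻¹⁴ / 7.27e-08 = 1.38e-07.

K_b = 1.38e-07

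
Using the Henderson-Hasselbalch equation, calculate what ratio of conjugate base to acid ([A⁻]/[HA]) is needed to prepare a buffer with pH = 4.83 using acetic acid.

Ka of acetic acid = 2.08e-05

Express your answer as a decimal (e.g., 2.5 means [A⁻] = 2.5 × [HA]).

pKa = -log(2.08e-05) = 4.6819. pH = pKa + log([A⁻]/[HA]), so log([A⁻]/[HA]) = pH − pKa = 4.83 − 4.6819 = 0.1481. [A⁻]/[HA] = 10^(0.1481) = 1.41

[A⁻]/[HA] = 1.41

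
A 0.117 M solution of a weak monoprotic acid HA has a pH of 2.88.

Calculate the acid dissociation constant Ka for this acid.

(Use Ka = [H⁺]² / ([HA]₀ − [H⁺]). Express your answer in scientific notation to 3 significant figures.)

[H⁺] = 10^(−pH) = 10^(−2.88) = 1.318e-03 M. For HA ⇌ H⁺ + A⁻, Ka = [H⁺][A⁻]/[HA] = [H⁺]² / ([HA]₀ − [H⁺]) = (1.318e-03)² / (0.117 − 1.318e-03) = 1.50e-05.

K_a = 1.50e-05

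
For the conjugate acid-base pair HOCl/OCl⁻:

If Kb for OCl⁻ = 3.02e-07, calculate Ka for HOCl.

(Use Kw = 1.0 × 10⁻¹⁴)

For a conjugate pair Ka × Kb = Kw, so Ka = Kw/Kb = 1.0 × 10⁻¹⁴ / 3.02e-07 = 3.31e-08.

K_a = 3.31e-08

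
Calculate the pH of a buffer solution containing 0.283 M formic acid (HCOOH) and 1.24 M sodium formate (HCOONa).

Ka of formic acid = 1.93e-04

pKa = -log(1.93e-04) = 3.71. pH = pKa + log([A⁻]/[HA]) = 3.71 + log(1.24/0.283)

pH = 4.36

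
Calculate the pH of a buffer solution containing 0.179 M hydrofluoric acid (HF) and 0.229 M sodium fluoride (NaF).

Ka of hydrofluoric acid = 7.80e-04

pKa = -log(7.80e-04) = 3.11. pH = pKa + log([A⁻]/[HA]) = 3.11 + log(0.229/0.179)

pH = 3.21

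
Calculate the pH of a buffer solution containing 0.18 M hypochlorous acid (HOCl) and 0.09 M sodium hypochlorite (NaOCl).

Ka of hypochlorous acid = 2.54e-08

pKa = -log(2.54e-08) = 7.60. pH = pKa + log([A⁻]/[HA]) = 7.60 + log(0.09/0.18)

pH = 7.29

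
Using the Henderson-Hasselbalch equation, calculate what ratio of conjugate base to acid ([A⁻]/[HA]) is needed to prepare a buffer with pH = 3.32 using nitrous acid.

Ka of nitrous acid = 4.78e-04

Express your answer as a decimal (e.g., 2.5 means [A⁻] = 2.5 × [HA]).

pKa = -log(4.78e-04) = 3.3206. pH = pKa + log([A⁻]/[HA]), so log([A⁻]/[HA]) = pH − pKa = 3.32 − 3.3206 = -0.0006. [A⁻]/[HA] = 10^(-0.0006) = 0.999

[A⁻]/[HA] = 0.999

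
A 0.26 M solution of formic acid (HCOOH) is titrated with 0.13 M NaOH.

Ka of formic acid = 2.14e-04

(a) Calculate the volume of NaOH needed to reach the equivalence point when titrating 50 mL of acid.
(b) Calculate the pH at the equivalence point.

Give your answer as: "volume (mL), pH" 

moles acid = 0.26 × 50/1000 = 0.013 mol; V_base = moles/0.13 × 1000 = 100.0 mL. At equivalence only the conjugate base is present: [A⁻] = 0.013/0.150 = 8.6667e-02 M. Kb = Kw/Ka = 4.67e-11; [OH⁻] = √(Kb × [A⁻]) = 2.0124e-06; pOH = 5.70; pH = 14 - pOH = 8.30.

V = 100.0 mL, pH = 8.30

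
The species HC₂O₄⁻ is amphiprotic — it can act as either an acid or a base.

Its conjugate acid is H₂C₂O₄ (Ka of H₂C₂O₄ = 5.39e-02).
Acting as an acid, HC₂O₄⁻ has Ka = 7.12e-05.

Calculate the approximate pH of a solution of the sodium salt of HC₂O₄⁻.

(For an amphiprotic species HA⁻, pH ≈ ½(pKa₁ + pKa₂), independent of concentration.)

pKa₁ = -log(5.39e-02) = 1.27; pKa₂ = -log(7.12e-05) = 4.15. For an amphiprotic species, pH ≈ ½(pKa₁ + pKa₂) = ½(1.27 + 4.15) = 2.71.

pH = 2.71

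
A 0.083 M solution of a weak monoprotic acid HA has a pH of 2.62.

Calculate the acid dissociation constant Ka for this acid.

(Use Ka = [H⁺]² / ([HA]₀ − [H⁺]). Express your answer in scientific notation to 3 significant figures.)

[H⁺] = 10^(−pH) = 10^(−2.62) = 2.399e-03 M. For HA ⇌ H⁺ + A⁻, Ka = [H⁺][A⁻]/[HA] = [H⁺]² / ([HA]₀ − [H⁺]) = (2.399e-03)² / (0.083 − 2.399e-03) = 7.14e-05.

K_a = 7.14e-05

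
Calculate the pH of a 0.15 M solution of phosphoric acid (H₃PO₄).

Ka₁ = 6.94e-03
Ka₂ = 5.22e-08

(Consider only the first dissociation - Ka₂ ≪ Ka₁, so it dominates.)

First dissociation dominates. From Ka₁ = [H⁺][HA⁻]/[H₂A], x² + Ka₁·x − Ka₁·C = 0 with C = 0.15 M and Ka₁ = 6.94e-03. Solving: [H⁺] = (−Ka₁ + √(Ka₁² + 4·Ka₁·C)) / 2 = 2.8981e-02 M. pH = -log(2.8981e-02) = 1.54.

pH = 1.54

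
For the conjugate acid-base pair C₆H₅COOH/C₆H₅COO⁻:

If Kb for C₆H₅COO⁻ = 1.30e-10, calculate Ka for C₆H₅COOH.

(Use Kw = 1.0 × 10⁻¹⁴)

For a conjugate pair Ka × Kb = Kw, so Ka = Kw/Kb = 1.0 × 10⁻¹⁴ / 1.30e-10 = 7.69e-05.

K_a = 7.69e-05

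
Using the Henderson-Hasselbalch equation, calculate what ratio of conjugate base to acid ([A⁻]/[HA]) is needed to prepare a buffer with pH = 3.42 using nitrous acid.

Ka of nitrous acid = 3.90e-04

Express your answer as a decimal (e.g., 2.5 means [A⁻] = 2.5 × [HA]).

pKa = -log(3.90e-04) = 3.4089. pH = pKa + log([A⁻]/[HA]), so log([A⁻]/[HA]) = pH − pKa = 3.42 − 3.4089 = 0.0111. [A⁻]/[HA] = 10^(0.0111) = 1.03

[A⁻]/[HA] = 1.03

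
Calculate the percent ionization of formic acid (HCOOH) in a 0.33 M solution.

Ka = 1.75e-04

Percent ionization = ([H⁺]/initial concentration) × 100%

Using Ka equilibrium: x² + Ka×x - Ka×C = 0. Solving: [H⁺] = 7.5123e-03. Percent = (7.5123e-03/0.33) × 100

Percent ionization = 2.28%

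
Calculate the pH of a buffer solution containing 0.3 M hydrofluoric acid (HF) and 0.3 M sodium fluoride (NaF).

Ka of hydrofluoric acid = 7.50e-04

pKa = -log(7.50e-04) = 3.12. pH = pKa + log([A⁻]/[HA]) = 3.12 + log(0.3/0.3)

pH = 3.12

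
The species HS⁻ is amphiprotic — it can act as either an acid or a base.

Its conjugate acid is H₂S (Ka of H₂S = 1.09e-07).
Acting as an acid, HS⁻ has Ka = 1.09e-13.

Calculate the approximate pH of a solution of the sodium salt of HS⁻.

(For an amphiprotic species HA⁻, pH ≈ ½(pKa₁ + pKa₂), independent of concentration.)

pKa₁ = -log(1.09e-07) = 6.96; pKa₂ = -log(1.09e-13) = 12.96. For an amphiprotic species, pH ≈ ½(pKa₁ + pKa₂) = ½(6.96 + 12.96) = 9.96.

pH = 9.96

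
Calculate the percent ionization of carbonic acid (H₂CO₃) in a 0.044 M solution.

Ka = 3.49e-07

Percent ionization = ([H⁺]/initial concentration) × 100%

Using Ka equilibrium: x² + Ka×x - Ka×C = 0. Solving: [H⁺] = 1.2374e-04. Percent = (1.2374e-04/0.044) × 100

Percent ionization = 0.281%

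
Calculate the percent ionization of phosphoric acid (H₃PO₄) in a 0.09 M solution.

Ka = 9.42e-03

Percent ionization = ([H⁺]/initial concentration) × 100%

Using Ka equilibrium: x² + Ka×x - Ka×C = 0. Solving: [H⁺] = 2.4785e-02. Percent = (2.4785e-02/0.09) × 100

Percent ionization = 27.5%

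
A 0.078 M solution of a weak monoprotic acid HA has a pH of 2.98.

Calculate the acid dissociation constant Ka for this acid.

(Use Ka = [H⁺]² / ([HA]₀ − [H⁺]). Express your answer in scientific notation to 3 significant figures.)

[H⁺] = 10^(−pH) = 10^(−2.98) = 1.047e-03 M. For HA ⇌ H⁺ + A⁻, Ka = [H⁺][A⁻]/[HA] = [H⁺]² / ([HA]₀ − [H⁺]) = (1.047e-03)² / (0.078 − 1.047e-03) = 1.42e-05.

K_a = 1.42e-05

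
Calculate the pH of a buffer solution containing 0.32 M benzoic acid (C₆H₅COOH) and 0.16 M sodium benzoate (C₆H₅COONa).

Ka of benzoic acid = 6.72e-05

pKa = -log(6.72e-05) = 4.17. pH = pKa + log([A⁻]/[HA]) = 4.17 + log(0.16/0.32)

pH = 3.87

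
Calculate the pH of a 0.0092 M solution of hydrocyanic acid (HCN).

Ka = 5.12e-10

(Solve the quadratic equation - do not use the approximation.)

x² + Ka×x - Ka×C = 0. Using quadratic formula: [H⁺] = 2.1701e-06

pH = 5.66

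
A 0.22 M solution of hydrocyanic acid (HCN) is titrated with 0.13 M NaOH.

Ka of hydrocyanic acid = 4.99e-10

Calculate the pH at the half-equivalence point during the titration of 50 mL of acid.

At half-equivalence [HA] = [A⁻], so Henderson-Hasselbalch gives pH = pKa = -log(4.99e-10) = 9.30.

pH = pKa = 9.30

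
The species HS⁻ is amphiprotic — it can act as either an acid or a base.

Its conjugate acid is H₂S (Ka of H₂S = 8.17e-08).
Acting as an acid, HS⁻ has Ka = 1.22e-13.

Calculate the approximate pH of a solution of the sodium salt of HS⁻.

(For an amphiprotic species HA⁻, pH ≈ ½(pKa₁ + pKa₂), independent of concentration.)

pKa₁ = -log(8.17e-08) = 7.09; pKa₂ = -log(1.22e-13) = 12.91. For an amphiprotic species, pH ≈ ½(pKa₁ + pKa₂) = ½(7.09 + 12.91) = 10.00.

pH = 10.00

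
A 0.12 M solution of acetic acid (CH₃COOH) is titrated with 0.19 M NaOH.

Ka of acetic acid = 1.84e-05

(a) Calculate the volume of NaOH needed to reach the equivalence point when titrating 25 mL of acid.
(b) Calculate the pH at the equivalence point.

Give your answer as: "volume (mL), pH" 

moles acid = 0.12 × 25/1000 = 0.003 mol; V_base = moles/0.19 × 1000 = 15.8 mL. At equivalence only the conjugate base is present: [A⁻] = 0.003/0.041 = 7.3548e-02 M. Kb = Kw/Ka = 5.43e-10; [OH⁻] = √(Kb × [A⁻]) = 6.3223e-06; pOH = 5.20; pH = 14 - pOH = 8.80.

V = 15.8 mL, pH = 8.80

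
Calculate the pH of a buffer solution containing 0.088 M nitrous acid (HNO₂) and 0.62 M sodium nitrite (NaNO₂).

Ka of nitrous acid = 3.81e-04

pKa = -log(3.81e-04) = 3.42. pH = pKa + log([A⁻]/[HA]) = 3.42 + log(0.62/0.088)

pH = 4.27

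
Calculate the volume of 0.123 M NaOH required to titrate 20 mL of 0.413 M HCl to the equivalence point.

At equivalence: moles acid = moles base. moles HCl = 0.413 × 20/1000 = 0.00826 mol. V_base = moles / 0.123 × 1000 = 67.2 mL.

V_{base} = 67.2 mL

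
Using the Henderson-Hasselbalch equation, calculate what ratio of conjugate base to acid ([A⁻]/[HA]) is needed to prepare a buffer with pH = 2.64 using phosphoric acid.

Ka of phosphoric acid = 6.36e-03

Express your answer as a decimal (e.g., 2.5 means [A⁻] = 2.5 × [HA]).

pKa = -log(6.36e-03) = 2.1965. pH = pKa + log([A⁻]/[HA]), so log([A⁻]/[HA]) = pH − pKa = 2.64 − 2.1965 = 0.4435. [A⁻]/[HA] = 10^(0.4435) = 2.78

[A⁻]/[HA] = 2.78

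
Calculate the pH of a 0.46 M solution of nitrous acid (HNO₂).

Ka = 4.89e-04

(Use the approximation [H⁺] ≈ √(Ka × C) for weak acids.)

[H⁺] = √(Ka × C) = √(4.89e-04 × 0.46) = 1.4998e-02. pH = -log(1.4998e-02)

pH = 1.82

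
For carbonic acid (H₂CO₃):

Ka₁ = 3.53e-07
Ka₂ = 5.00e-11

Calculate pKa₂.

pKa₂ = -log(Ka₂) = -log(5.00e-11) = 10.30.

pK_{a2} = 10.30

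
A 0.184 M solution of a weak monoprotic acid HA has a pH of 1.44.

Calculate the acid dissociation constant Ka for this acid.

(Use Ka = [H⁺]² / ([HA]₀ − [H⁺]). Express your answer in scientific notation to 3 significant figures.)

[H⁺] = 10^(−pH) = 10^(−1.44) = 3.631e-02 M. For HA ⇌ H⁺ + A⁻, Ka = [H⁺][A⁻]/[HA] = [H⁺]² / ([HA]₀ − [H⁺]) = (3.631e-02)² / (0.184 − 3.631e-02) = 8.93e-03.

K_a = 8.93e-03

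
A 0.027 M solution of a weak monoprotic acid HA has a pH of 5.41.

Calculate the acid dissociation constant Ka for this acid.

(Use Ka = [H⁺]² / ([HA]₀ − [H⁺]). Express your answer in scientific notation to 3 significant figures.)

[H⁺] = 10^(−pH) = 10^(−5.41) = 3.890e-06 M. For HA ⇌ H⁺ + A⁻, Ka = [H⁺][A⁻]/[HA] = [H⁺]² / ([HA]₀ − [H⁺]) = (3.890e-06)² / (0.027 − 3.890e-06) = 5.61e-10.

K_a = 5.61e-10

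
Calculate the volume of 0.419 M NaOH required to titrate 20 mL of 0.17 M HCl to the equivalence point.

At equivalence: moles acid = moles base. moles HCl = 0.17 × 20/1000 = 0.0034 mol. V_base = moles / 0.419 × 1000 = 8.1 mL.

V_{base} = 8.1 mL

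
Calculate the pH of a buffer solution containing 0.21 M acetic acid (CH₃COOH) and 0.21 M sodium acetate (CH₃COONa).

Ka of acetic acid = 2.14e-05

pKa = -log(2.14e-05) = 4.67. pH = pKa + log([A⁻]/[HA]) = 4.67 + log(0.21/0.21)

pH = 4.67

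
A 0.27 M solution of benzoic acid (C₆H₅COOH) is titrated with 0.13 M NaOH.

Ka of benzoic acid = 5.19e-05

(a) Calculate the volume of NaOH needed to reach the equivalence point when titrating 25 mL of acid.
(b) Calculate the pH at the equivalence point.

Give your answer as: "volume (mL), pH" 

moles acid = 0.27 × 25/1000 = 0.00675 mol; V_base = moles/0.13 × 1000 = 51.9 mL. At equivalence only the conjugate base is present: [A⁻] = 0.00675/0.077 = 8.7750e-02 M. Kb = Kw/Ka = 1.93e-10; [OH⁻] = √(Kb × [A⁻]) = 4.1119e-06; pOH = 5.39; pH = 14 - pOH = 8.61.

V = 51.9 mL, pH = 8.61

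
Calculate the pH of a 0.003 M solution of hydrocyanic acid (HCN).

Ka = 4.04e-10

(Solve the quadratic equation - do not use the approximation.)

x² + Ka×x - Ka×C = 0. Using quadratic formula: [H⁺] = 1.1007e-06

pH = 5.96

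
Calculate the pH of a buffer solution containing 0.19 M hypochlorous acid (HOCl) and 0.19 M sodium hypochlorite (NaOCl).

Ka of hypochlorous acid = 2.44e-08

pKa = -log(2.44e-08) = 7.61. pH = pKa + log([A⁻]/[HA]) = 7.61 + log(0.19/0.19)

pH = 7.61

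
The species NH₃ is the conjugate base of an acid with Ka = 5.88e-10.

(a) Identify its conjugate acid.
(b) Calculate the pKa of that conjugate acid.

(a) The conjugate acid is formed by adding one H⁺ to NH₃, giving NH₄⁺. (b) pKa = -log(Ka) = -log(5.88e-10) = 9.23.

Conjugate acid: NH₄⁺; pK_a = 9.23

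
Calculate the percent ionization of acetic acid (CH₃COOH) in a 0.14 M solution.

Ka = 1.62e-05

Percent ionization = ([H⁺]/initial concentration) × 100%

Using Ka equilibrium: x² + Ka×x - Ka×C = 0. Solving: [H⁺] = 1.4979e-03. Percent = (1.4979e-03/0.14) × 100

Percent ionization = 1.07%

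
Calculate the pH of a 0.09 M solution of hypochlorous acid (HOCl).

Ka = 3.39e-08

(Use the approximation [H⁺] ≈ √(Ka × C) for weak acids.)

[H⁺] = √(Ka × C) = √(3.39e-08 × 0.09) = 5.5236e-05. pH = -log(5.5236e-05)

pH = 4.26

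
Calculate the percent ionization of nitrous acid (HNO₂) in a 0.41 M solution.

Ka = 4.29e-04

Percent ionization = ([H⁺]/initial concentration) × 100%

Using Ka equilibrium: x² + Ka×x - Ka×C = 0. Solving: [H⁺] = 1.3050e-02. Percent = (1.3050e-02/0.41) × 100

Percent ionization = 3.18%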